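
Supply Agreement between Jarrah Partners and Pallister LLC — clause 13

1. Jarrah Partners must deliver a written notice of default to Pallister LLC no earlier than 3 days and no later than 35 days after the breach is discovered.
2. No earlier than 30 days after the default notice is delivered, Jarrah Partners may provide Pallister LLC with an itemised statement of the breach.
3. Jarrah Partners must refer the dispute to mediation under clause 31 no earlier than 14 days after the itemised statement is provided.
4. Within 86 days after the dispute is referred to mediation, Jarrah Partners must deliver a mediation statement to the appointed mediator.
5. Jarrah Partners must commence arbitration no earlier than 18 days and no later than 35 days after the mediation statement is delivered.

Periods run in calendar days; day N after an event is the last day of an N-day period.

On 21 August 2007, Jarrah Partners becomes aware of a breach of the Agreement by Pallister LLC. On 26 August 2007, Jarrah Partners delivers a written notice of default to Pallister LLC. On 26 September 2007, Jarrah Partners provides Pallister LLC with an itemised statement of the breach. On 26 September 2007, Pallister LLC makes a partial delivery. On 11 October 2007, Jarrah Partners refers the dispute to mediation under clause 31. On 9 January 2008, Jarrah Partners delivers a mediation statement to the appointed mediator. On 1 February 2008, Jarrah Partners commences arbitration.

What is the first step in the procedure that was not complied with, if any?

Step 4

(1) the permitted window runs from 21 August 2007 + 3 = 24 August 2007 to 21 August 2007 + 35 = 25 September 2007; done 26 August 2007 — within the window.
(2) permitted from 26 August 2007 + 30 days = 25 September 2007 onward; done 26 September 2007, after the minimum wait.
(3) permitted from 26 September 2007 + 14 days = 10 October 2007 onward; done 11 October 2007 — permitted.
(4) due by 11 October 2007 + 86 days = 5 January 2008; not done until 9 January 2008, 4 days after the deadline.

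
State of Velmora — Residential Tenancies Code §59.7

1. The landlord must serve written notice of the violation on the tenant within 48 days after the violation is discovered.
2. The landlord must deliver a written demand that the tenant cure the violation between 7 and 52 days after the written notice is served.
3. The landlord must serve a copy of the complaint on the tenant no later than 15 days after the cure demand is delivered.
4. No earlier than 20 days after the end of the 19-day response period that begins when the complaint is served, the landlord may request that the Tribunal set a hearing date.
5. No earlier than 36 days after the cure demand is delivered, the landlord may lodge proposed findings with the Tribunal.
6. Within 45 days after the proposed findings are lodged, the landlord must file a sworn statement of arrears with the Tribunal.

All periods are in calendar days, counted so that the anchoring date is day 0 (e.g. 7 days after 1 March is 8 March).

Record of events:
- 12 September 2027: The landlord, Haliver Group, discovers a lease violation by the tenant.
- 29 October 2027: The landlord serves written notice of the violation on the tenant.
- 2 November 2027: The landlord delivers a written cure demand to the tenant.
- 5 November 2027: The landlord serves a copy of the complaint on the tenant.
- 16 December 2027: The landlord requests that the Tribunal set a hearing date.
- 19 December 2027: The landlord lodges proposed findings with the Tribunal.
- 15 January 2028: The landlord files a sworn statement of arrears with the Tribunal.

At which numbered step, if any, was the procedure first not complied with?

Step 2

(1) due by 12 September 2027 + 48 days = 30 October 2027; 29 October 2027 is within that limit.
(2) the permitted window runs from 29 October 2027 + 7 = 5 November 2027 to 29 October 2027 + 52 = 20 December 2027; 2 November 2027 is 3 days too early.
Later steps need not be reached.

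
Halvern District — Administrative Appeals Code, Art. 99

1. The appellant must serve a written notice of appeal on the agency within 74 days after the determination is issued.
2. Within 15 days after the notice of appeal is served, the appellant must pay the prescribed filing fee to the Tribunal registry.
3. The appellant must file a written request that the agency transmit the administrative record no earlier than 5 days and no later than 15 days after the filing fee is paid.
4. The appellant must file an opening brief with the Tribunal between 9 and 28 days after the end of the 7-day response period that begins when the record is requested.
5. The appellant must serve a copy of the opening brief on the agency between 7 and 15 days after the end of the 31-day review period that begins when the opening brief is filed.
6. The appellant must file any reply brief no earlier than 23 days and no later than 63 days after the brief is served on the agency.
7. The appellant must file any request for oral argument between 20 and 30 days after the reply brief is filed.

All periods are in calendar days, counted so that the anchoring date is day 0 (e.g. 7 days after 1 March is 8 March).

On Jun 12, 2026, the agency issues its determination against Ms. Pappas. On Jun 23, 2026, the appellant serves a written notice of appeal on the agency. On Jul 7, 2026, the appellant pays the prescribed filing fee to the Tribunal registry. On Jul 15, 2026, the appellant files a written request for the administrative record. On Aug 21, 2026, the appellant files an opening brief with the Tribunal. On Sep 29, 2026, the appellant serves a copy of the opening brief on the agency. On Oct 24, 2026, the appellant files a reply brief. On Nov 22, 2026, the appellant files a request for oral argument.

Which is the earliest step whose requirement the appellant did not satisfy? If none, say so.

Step 4

(1) due by Jun 12, 2026 + 74 days = Aug 25, 2026; Jun 23, 2026 is within that limit.
(2) due by Jun 23, 2026 + 15 days = Jul 8, 2026; done Jul 7, 2026 — timely.
(3) the permitted window runs from Jul 7, 2026 + 5 = Jul 12, 2026 to Jul 7, 2026 + 15 = Jul 22, 2026; done Jul 15, 2026 — within the window.
(4) the permitted window runs from Jul 22, 2026 + 9 = Jul 31, 2026 to Jul 22, 2026 + 28 = Aug 19, 2026; Aug 21, 2026 is 2 days past the end of the window.
The procedure was therefore not followed at step 4.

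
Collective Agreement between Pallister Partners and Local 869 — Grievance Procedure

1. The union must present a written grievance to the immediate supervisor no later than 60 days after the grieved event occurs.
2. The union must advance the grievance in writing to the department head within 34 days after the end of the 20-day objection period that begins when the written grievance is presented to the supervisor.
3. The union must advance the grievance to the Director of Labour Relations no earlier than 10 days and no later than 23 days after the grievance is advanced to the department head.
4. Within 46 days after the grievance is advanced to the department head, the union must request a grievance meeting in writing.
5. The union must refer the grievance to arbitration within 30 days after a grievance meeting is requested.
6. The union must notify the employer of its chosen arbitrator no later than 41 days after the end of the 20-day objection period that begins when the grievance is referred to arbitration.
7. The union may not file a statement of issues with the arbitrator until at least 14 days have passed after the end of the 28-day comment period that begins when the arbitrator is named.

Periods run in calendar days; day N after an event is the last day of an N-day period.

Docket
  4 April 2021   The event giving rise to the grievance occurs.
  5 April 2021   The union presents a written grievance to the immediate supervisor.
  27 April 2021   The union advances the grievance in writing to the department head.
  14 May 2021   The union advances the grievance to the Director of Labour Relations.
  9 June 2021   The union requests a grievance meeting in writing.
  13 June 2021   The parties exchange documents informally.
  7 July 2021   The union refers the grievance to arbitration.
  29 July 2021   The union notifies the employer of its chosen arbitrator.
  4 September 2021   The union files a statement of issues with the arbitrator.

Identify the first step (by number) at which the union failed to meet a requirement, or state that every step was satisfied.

(1) due by 4 April 2021 + 60 days = 3 June 2021; completed 5 April 2021, before the deadline.
(2) due by 25 April 2021 + 34 days = 29 May 2021; completed 27 April 2021, before the deadline.
(3) the permitted window runs from 27 April 2021 + 10 = 7 May 2021 to 27 April 2021 + 23 = 20 May 2021; 14 May 2021 falls inside that range.
(4) due by 27 April 2021 + 46 days = 12 June 2021; done 9 June 2021 — timely.
(5) due by 9 June 2021 + 30 days = 9 July 2021; completed 7 July 2021, before the deadline.
(6) due by 27 July 2021 + 41 days = 6 September 2021; done 29 July 2021 — timely.
(7) permitted from 26 August 2021 + 14 days = 9 September 2021 onward; done 4 September 2021 — 5 days too early.
The analysis stops there.

Step 7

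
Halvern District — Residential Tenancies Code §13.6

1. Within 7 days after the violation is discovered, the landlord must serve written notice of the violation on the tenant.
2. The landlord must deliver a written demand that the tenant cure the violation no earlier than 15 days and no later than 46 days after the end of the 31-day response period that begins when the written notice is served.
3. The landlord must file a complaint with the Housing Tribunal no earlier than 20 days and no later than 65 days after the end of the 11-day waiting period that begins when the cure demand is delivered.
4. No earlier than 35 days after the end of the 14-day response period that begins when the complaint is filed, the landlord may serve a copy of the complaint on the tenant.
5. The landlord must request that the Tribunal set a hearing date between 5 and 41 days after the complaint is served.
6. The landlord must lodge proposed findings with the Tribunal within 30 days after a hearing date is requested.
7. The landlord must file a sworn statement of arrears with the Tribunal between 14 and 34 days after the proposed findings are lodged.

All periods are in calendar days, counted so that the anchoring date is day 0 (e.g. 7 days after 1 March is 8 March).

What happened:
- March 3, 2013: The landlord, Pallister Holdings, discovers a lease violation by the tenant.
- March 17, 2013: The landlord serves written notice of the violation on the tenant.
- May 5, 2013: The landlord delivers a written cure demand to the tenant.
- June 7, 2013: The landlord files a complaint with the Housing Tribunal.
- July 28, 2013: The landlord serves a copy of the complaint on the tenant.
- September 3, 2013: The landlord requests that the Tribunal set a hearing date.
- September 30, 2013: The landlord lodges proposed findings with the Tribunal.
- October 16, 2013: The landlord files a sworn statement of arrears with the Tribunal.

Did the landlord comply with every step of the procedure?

No

Step 1 — counting 7 days from March 3, 2013 (when the violation is discovered) gives a deadline of March 10, 2013; done March 17, 2013 — 7 days late.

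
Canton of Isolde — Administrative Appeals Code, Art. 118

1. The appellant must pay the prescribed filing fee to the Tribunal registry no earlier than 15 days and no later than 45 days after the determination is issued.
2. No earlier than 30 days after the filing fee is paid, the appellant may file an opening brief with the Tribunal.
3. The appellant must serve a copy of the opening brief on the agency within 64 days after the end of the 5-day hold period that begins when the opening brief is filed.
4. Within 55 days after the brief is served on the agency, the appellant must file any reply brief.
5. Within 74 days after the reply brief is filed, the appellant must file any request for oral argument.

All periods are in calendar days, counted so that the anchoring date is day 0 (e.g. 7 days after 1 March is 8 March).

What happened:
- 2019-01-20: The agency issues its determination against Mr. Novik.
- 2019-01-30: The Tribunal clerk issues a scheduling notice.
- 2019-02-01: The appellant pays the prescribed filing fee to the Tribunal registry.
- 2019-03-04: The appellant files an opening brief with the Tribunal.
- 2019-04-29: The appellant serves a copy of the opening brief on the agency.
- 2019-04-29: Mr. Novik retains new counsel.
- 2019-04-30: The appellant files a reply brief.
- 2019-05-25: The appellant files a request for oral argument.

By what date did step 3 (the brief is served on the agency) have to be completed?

2019-05-12

The opening brief is filed on 2019-03-04; the 5-day hold period therefore ends 2019-03-09, and step 3 runs from that date. 64 days after 2019-03-09 is 2019-05-12.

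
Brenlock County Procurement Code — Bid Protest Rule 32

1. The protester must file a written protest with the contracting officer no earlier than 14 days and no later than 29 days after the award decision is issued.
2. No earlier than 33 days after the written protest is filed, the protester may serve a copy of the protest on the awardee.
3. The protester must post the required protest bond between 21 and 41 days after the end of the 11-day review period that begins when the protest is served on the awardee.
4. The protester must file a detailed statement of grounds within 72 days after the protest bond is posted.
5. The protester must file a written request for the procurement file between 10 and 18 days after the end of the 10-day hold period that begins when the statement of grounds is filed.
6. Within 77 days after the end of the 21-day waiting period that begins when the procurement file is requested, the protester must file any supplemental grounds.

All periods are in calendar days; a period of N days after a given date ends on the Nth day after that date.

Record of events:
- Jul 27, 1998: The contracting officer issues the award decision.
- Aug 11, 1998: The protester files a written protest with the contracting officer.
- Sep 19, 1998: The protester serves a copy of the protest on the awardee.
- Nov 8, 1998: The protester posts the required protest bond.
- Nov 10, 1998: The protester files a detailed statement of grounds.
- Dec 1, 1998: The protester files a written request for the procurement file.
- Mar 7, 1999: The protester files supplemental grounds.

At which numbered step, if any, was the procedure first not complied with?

None — every step was satisfied

Step 1: the window is 14–29 days after Jul 27, 1998 (when the award decision is issued), so Aug 10, 1998 through Aug 25, 1998; done Aug 11, 1998, which is between those dates.
Step 2: the earliest permitted date is 33 days after Aug 11, 1998 (when the written protest is filed), i.e. Sep 13, 1998; done Sep 19, 1998, after the minimum wait.
Step 3: the window is 21–41 days after Sep 30, 1998 (end of the 11-day review period, which began when the protest is served on the awardee on Sep 19, 1998), so Oct 21, 1998 through Nov 10, 1998; done Nov 8, 1998, which is between those dates.
Step 4: 72 days after Nov 8, 1998 (when the protest bond is posted) is Jan 19, 1999; done Nov 10, 1998 — timely.
Step 5: the window is 10–18 days after Nov 20, 1998 (end of the 10-day hold period, which began when the statement of grounds is filed on Nov 10, 1998), so Nov 30, 1998 through Dec 8, 1998; Dec 1, 1998 falls inside that range.
Step 6: 77 days after Dec 22, 1998 (end of the 21-day waiting period, which began when the procurement file is requested on Dec 1, 1998) is Mar 9, 1999; completed Mar 7, 1999, before the deadline.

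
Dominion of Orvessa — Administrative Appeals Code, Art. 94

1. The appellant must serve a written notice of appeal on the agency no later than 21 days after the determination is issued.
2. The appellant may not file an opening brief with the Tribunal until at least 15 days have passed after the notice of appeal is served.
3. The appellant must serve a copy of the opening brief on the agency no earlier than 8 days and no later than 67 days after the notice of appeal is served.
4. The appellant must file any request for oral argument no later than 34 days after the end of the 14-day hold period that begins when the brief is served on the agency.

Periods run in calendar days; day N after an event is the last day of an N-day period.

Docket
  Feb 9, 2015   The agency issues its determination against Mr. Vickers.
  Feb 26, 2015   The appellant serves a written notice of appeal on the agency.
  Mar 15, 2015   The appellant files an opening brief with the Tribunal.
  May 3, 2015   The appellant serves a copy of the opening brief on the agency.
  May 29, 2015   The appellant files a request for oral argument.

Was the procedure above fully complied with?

Step 1: 21 days after Feb 9, 2015 (when the determination is issued) is Mar 2, 2015; Feb 26, 2015 is within that limit.
Step 2: the earliest permitted date is 15 days after Feb 26, 2015 (when the notice of appeal is served), i.e. Mar 13, 2015; done Mar 15, 2015 — permitted.
Step 3: the window is 8–67 days after Feb 26, 2015 (when the notice of appeal is served), so Mar 6, 2015 through May 4, 2015; done May 3, 2015, which is between those dates.
Step 4: 34 days after May 17, 2015 (end of the 14-day hold period, which began when the brief is served on the agency on May 3, 2015) is Jun 20, 2015; done May 29, 2015 — timely.

Yes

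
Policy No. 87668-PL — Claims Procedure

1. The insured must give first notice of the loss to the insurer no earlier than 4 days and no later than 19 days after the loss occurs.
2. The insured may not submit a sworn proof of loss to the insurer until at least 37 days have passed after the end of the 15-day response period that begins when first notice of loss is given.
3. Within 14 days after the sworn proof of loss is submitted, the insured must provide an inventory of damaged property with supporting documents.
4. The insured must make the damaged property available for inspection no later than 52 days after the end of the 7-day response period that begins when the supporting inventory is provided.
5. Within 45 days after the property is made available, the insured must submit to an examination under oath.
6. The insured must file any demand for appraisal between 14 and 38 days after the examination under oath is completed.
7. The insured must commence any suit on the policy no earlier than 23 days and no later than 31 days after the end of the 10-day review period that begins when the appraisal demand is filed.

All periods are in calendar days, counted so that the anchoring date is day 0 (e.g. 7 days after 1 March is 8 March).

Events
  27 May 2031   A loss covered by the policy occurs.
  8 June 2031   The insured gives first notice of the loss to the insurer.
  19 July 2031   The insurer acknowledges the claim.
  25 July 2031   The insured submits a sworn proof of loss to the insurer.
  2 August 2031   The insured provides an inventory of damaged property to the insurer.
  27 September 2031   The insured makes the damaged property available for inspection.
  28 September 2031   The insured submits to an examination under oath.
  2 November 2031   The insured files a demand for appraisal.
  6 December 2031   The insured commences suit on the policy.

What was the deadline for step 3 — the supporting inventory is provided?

Step 3 runs from 25 July 2031, when the sworn proof of loss is submitted. 14 days after 25 July 2031 is 8 August 2031.

8 August 2031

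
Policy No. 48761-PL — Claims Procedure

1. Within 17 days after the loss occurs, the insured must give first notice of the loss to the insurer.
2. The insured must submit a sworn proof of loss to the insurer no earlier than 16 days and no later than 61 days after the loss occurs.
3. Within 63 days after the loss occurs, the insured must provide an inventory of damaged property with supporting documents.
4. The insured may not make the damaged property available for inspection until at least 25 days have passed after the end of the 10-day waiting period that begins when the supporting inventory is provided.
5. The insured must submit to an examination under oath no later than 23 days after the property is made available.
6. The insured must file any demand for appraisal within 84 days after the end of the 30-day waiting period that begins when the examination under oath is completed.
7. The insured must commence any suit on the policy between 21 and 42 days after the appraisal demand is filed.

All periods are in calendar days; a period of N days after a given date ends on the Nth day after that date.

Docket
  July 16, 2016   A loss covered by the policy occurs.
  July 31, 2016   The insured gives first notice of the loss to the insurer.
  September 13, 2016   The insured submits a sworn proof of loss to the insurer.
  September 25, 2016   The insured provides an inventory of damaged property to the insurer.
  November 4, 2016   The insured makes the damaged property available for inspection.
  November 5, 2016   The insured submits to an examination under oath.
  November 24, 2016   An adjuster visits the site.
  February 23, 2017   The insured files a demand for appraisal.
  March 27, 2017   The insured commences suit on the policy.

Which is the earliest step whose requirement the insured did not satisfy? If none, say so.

Step 3

(1) due by July 16, 2016 + 17 days = August 2, 2016; completed July 31, 2016, before the deadline.
(2) the permitted window runs from July 16, 2016 + 16 = August 1, 2016 to July 16, 2016 + 61 = September 15, 2016; done September 13, 2016, which is between those dates.
(3) due by July 16, 2016 + 63 days = September 17, 2016; not done until September 25, 2016, 8 days after the deadline.
The procedure was therefore not followed at step 3.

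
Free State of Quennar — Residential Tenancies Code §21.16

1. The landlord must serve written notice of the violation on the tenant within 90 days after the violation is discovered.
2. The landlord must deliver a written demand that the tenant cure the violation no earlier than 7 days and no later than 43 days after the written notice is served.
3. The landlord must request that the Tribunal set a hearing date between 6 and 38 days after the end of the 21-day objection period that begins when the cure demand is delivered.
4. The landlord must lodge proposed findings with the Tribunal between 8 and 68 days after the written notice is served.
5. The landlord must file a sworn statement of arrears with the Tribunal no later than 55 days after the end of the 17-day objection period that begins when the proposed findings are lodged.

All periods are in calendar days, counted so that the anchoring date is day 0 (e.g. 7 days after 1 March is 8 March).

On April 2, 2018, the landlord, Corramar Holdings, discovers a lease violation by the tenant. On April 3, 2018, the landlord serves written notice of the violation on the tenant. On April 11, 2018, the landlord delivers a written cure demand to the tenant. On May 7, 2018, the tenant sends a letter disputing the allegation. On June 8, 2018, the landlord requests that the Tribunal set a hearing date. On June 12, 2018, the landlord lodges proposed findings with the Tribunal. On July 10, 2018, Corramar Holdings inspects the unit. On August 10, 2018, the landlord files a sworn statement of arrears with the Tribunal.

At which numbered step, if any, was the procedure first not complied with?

Step 4

Step 1: 90 days after April 2, 2018 (when the violation is discovered) is July 1, 2018; completed April 3, 2018, before the deadline.
Step 2: the window is 7–43 days after April 3, 2018 (when the written notice is served), so April 10, 2018 through May 16, 2018; done April 11, 2018, which is between those dates.
Step 3: the window is 6–38 days after May 2, 2018 (end of the 21-day objection period, which began when the cure demand is delivered on April 11, 2018), so May 8, 2018 through June 9, 2018; June 8, 2018 falls inside that range.
Step 4: the window is 8–68 days after April 3, 2018 (when the written notice is served), so April 11, 2018 through June 10, 2018; June 12, 2018 is 2 days past the end of the window.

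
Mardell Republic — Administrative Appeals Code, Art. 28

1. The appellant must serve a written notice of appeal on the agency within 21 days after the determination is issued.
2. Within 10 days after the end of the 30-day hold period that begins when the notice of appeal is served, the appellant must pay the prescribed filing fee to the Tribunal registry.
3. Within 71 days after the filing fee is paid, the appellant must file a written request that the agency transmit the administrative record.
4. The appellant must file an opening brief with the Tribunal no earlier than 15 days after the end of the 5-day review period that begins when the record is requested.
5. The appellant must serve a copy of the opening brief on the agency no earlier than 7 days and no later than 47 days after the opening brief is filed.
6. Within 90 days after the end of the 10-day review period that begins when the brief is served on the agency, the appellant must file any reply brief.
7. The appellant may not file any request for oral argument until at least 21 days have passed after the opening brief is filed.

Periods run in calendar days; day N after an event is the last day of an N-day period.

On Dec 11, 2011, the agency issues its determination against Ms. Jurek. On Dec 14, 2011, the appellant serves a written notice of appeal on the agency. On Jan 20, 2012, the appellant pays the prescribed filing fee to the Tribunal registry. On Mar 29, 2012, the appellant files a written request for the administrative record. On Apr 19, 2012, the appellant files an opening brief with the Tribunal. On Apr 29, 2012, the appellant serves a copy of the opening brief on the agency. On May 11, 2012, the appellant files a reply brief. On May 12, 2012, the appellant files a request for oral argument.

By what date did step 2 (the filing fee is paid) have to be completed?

The notice of appeal is served on Dec 14, 2011; the 30-day hold period therefore ends Jan 13, 2012, and step 2 runs from that date. 10 days after Jan 13, 2012 is Jan 23, 2012.

Jan 23, 2012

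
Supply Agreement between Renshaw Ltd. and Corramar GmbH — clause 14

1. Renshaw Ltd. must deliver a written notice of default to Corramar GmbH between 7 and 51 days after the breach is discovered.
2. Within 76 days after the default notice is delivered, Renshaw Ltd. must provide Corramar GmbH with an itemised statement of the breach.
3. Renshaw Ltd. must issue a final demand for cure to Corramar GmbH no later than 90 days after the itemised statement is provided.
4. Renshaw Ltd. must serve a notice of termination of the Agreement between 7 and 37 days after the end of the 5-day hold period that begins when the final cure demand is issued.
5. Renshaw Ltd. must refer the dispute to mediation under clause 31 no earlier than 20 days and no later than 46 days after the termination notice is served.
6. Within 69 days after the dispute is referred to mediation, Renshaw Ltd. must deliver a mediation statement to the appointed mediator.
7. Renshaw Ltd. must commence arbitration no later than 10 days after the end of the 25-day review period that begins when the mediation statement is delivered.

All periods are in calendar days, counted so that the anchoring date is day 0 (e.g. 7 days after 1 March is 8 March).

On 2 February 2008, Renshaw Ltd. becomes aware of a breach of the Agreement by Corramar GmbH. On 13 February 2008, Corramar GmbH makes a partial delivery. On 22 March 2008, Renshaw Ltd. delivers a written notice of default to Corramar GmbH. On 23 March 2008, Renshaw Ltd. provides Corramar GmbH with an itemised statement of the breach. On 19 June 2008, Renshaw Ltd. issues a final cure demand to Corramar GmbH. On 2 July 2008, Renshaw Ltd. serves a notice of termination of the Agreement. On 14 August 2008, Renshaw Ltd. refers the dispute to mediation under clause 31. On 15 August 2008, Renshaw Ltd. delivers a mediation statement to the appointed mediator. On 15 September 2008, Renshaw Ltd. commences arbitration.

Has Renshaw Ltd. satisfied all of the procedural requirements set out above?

(1) the permitted window runs from 2 February 2008 + 7 = 9 February 2008 to 2 February 2008 + 51 = 24 March 2008; 22 March 2008 falls inside that range.
(2) due by 22 March 2008 + 76 days = 6 June 2008; 23 March 2008 is within that limit.
(3) due by 23 March 2008 + 90 days = 21 June 2008; completed 19 June 2008, before the deadline.
(4) the permitted window runs from 24 June 2008 + 7 = 1 July 2008 to 24 June 2008 + 37 = 31 July 2008; done 2 July 2008, which is between those dates.
(5) the permitted window runs from 2 July 2008 + 20 = 22 July 2008 to 2 July 2008 + 46 = 17 August 2008; done 14 August 2008 — within the window.
(6) due by 14 August 2008 + 69 days = 22 October 2008; completed 15 August 2008, before the deadline.
(7) due by 9 September 2008 + 10 days = 19 September 2008; 15 September 2008 is within that limit.

Yes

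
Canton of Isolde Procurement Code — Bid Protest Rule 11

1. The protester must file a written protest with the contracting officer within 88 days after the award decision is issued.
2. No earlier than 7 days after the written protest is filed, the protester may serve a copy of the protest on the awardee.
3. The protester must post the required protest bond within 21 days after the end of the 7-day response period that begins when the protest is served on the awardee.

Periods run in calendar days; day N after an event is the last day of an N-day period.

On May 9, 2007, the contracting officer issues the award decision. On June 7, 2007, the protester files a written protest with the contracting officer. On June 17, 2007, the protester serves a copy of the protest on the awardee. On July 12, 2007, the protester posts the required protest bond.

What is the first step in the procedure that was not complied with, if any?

None — every step was satisfied

Step 1: 88 days after May 9, 2007 (when the award decision is issued) is August 5, 2007; June 7, 2007 is within that limit.
Step 2: the earliest permitted date is 7 days after June 7, 2007 (when the written protest is filed), i.e. June 14, 2007; done June 17, 2007 — permitted.
Step 3: 21 days after June 24, 2007 (end of the 7-day response period, which began when the protest is served on the awardee on June 17, 2007) is July 15, 2007; done July 12, 2007 — timely.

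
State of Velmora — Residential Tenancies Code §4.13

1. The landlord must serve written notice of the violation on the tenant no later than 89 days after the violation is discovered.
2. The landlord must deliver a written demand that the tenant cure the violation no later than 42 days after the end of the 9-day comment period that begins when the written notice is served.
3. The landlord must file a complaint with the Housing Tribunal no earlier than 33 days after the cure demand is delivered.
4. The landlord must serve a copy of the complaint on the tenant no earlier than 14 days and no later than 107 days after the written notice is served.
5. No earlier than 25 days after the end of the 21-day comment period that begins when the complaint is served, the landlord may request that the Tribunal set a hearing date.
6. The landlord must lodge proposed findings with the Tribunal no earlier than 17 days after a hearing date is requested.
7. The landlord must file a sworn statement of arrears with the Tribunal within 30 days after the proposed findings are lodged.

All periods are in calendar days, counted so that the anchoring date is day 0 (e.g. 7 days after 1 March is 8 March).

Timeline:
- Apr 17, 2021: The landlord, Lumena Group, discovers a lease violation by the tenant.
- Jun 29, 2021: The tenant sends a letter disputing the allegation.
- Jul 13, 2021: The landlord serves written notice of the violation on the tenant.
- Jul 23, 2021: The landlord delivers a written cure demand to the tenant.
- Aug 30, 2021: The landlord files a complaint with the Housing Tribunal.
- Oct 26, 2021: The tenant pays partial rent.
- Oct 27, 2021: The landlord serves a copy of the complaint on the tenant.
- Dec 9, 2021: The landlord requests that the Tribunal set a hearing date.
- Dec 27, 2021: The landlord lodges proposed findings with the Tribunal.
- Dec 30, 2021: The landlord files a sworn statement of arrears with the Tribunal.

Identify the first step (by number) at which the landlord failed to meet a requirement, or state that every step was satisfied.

(1) due by Apr 17, 2021 + 89 days = Jul 15, 2021; completed Jul 13, 2021, before the deadline.
(2) due by Jul 22, 2021 + 42 days = Sep 2, 2021; done Jul 23, 2021 — timely.
(3) permitted from Jul 23, 2021 + 33 days = Aug 25, 2021 onward; done Aug 30, 2021 — permitted.
(4) the permitted window runs from Jul 13, 2021 + 14 = Jul 27, 2021 to Jul 13, 2021 + 107 = Oct 28, 2021; done Oct 27, 2021, which is between those dates.
(5) permitted from Nov 17, 2021 + 25 days = Dec 12, 2021 onward; acted on Dec 9, 2021, 3 days prematurely.
The analysis stops there.

Step 5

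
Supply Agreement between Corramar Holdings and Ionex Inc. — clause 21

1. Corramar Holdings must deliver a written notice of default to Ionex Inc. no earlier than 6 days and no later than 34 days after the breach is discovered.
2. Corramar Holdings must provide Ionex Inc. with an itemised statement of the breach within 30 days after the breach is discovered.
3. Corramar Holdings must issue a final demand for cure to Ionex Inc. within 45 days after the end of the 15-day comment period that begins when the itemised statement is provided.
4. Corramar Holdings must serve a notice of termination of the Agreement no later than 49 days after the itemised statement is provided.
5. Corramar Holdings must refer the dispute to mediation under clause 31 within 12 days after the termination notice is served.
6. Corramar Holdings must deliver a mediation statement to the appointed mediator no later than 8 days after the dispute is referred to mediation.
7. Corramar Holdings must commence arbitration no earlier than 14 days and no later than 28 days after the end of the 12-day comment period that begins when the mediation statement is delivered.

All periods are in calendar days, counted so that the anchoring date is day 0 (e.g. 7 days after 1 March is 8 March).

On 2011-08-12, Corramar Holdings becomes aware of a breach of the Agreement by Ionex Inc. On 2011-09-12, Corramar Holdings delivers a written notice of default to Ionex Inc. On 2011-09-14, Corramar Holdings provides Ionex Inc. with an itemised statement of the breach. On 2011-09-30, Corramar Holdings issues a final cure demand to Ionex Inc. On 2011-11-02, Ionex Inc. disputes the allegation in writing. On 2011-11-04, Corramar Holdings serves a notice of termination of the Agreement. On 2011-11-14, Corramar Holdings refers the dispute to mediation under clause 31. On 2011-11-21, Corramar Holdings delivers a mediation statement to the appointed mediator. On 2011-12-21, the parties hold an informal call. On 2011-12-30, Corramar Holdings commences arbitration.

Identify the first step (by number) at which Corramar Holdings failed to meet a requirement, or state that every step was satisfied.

Step 1: the window is 6–34 days after 2011-08-12 (when the breach is discovered), so 2011-08-18 through 2011-09-15; done 2011-09-12 — within the window.
Step 2: 30 days after 2011-08-12 (when the breach is discovered) is 2011-09-11; done 2011-09-14 — 3 days late.
Later steps need not be reached.

Step 2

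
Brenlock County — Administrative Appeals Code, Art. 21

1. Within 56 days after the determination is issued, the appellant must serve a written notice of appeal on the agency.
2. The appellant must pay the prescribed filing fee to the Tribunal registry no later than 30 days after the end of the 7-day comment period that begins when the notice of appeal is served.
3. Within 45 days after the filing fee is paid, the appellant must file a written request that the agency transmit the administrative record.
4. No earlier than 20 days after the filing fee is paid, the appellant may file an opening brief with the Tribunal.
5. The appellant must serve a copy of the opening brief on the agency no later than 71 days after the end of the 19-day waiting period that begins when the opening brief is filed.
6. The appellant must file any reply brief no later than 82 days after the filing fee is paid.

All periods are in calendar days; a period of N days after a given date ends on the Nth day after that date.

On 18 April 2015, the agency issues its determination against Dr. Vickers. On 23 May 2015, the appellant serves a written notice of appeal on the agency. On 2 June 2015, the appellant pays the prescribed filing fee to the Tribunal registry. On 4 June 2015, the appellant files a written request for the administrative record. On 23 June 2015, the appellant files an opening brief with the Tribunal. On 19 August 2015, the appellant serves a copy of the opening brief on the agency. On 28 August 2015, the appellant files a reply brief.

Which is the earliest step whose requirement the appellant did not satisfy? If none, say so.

Step 1 — counting 56 days from 18 April 2015 (when the determination is issued) gives a deadline of 13 June 2015; done 23 May 2015 — timely.
Step 2 — counting 30 days from 30 May 2015 (end of the 7-day comment period, which began when the notice of appeal is served on 23 May 2015) gives a deadline of 29 June 2015; done 2 June 2015 — timely.
Step 3 — counting 45 days from 2 June 2015 (when the filing fee is paid) gives a deadline of 17 July 2015; 4 June 2015 is within that limit.
Step 4 — must wait 20 days from 2 June 2015 (when the filing fee is paid), so not before 22 June 2015; done 23 June 2015 — permitted.
Step 5 — counting 71 days from 12 July 2015 (end of the 19-day waiting period, which began when the opening brief is filed on 23 June 2015) gives a deadline of 21 September 2015; completed 19 August 2015, before the deadline.
Step 6 — counting 82 days from 2 June 2015 (when the filing fee is paid) gives a deadline of 23 August 2015; 28 August 2015 misses that deadline by 5 days.
The procedure was therefore not followed at step 6.

Step 6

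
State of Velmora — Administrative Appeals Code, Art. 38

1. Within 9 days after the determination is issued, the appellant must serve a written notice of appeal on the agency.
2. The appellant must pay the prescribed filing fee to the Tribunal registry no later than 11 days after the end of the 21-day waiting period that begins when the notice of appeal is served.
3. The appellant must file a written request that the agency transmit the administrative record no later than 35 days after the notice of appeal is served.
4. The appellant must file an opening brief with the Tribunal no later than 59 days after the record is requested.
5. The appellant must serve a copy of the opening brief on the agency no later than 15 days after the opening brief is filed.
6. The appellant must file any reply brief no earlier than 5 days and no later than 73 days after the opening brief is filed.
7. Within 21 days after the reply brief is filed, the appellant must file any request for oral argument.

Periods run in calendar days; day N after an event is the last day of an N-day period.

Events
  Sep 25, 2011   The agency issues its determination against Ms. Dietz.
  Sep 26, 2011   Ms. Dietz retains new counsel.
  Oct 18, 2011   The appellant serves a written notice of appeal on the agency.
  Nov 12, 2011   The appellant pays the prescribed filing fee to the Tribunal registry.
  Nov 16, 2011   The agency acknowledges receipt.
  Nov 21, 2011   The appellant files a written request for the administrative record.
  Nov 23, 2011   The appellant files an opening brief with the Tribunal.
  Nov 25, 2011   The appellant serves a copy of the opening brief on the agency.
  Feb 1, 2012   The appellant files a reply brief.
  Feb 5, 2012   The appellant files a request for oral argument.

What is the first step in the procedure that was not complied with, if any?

Step 1: 9 days after Sep 25, 2011 (when the determination is issued) is Oct 4, 2011; not done until Oct 18, 2011, 14 days after the deadline.
That is the first point of non-compliance.

Step 1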